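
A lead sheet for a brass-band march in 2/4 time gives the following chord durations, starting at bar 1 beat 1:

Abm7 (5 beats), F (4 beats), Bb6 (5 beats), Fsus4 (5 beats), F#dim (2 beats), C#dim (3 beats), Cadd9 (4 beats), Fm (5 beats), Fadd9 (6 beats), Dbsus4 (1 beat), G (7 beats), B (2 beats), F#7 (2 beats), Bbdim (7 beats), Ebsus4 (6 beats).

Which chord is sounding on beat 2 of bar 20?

Beat 2 of bar 20 is beat (20−1)×2 + 2 = 40 overall.
Running totals: Abm7 ends at 5, F ends at 9, Bb6 ends at 14, Fsus4 ends at 19, F#dim ends at 21, C#dim ends at 24, Cadd9 ends at 28, Fm ends at 33, Fadd9 ends at 39, Dbsus4 ends at 40.
Beat 40 falls within Dbsus4.

Dbsus4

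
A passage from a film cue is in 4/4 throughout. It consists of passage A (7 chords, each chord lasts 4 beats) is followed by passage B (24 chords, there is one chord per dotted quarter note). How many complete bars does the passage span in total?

16 bars

A: 7 × 4 = 28 beats = 7 bars.
B: 24 × 1.5 = 36 beats = 9 bars.
Total: 7 + 9 = 16 bars.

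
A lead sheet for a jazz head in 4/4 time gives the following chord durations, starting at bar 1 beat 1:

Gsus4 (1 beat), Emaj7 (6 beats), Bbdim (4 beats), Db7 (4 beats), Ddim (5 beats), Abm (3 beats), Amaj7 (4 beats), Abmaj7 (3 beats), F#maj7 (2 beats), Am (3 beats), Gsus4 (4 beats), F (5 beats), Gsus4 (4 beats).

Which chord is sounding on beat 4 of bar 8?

F#maj7

Beat 4 of bar 8 is beat (8−1)×4 + 4 = 32 overall.
Running totals: Gsus4 ends at 1, Emaj7 ends at 7, Bbdim ends at 11, Db7 ends at 15, Ddim ends at 20, Abm ends at 23, Amaj7 ends at 27, Abmaj7 ends at 30, F#maj7 ends at 32.
Beat 32 falls within F#maj7.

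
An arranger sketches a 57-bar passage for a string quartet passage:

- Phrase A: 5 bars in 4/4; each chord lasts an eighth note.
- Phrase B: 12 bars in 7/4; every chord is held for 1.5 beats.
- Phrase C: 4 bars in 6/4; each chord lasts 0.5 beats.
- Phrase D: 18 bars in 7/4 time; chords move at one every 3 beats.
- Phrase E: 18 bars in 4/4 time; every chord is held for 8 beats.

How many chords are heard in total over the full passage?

A: 5 bars × 4 beats = 20 beats; 0.5 beats/chord → 40 chords.
B: 12 bars × 7 beats = 84 beats; 1.5 beats/chord → 56 chords.
C: 4 bars × 6 beats = 24 beats; 0.5 beats/chord → 48 chords.
D: 18 bars × 7 beats = 126 beats; 3 beats/chord → 42 chords.
E: 18 bars × 4 beats = 72 beats; 8 beats/chord → 9 chords.
Total: 40 + 56 + 48 + 42 + 9 = 195.

195 chords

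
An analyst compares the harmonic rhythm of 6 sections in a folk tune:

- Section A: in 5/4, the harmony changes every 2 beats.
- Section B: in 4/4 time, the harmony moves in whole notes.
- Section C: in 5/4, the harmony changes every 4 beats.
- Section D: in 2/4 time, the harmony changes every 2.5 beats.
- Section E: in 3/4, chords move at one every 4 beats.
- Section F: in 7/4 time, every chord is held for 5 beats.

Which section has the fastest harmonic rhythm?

A: each chord is 2 beats in 5/4, so 2.5 per bar.
B: each chord is 4 beats in 4/4, so 1 per bar.
C: each chord is 4 beats in 5/4, so 1.25 per bar.
D: each chord is 2.5 beats in 2/4, so 0.8 per bar.
E: each chord is 4 beats in 3/4, so 0.75 per bar.
F: each chord is 5 beats in 7/4, so 1.4 per bar.
Fastest is A at 2.5 chords/bar.

Section A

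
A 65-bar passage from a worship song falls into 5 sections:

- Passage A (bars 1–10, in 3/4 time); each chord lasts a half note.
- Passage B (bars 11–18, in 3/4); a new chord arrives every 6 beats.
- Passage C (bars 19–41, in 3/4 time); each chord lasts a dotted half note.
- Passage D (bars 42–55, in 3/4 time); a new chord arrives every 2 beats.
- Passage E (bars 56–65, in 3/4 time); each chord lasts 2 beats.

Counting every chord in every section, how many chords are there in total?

78 chords

A has 30 beats and chords last 2 each, so 15 chords.
B has 24 beats and chords last 6 each, so 4 chords.
C has 69 beats and chords last 3 each, so 23 chords.
D has 42 beats and chords last 2 each, so 21 chords.
E has 30 beats and chords last 2 each, so 15 chords.
Total: 15 + 4 + 23 + 21 + 15 = 78.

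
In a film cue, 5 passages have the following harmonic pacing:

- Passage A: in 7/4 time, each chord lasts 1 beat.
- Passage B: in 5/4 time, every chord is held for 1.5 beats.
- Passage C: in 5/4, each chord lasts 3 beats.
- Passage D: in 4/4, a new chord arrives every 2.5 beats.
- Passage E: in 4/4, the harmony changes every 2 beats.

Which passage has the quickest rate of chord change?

Passage A

A: each chord is 1 beat in 7/4, so 7 per bar.
B: each chord is 1.5 beats in 5/4, so 10/3 per bar.
C: each chord is 3 beats in 5/4, so 5/3 per bar.
D: each chord is 2.5 beats in 4/4, so 1.6 per bar.
E: each chord is 2 beats in 4/4, so 2 per bar.
Fastest is A at 7 chords/bar.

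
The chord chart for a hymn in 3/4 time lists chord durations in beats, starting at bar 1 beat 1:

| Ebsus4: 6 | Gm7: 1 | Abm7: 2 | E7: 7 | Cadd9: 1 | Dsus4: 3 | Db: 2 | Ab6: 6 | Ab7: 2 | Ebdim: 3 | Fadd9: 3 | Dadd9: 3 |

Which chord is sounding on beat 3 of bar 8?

Ab6

Beat 3 of bar 8 is beat (8−1)×3 + 3 = 24 overall.
Running totals: Ebsus4 ends at 6, Gm7 ends at 7, Abm7 ends at 9, E7 ends at 16, Cadd9 ends at 17, Dsus4 ends at 20, Db ends at 22, Ab6 ends at 28.
Beat 24 falls within Ab6.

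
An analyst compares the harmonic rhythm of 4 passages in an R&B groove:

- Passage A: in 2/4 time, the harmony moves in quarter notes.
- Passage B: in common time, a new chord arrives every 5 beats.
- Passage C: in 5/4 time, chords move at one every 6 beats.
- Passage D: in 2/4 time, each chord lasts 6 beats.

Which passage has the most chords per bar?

A: 2/1 = 2 chords/bar.
B: 4/5 = 0.8 chords/bar.
C: 5/6 = 5/6 chords/bar.
D: 2/6 = 1/3 chords/bar.
Fastest is A at 2 chords/bar.

Passage A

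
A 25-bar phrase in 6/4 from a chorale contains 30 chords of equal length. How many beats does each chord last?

5 beats

25 bars × 6 beats/bar = 150 beats total.
150 beats ÷ 30 chords = 5 beats per chord.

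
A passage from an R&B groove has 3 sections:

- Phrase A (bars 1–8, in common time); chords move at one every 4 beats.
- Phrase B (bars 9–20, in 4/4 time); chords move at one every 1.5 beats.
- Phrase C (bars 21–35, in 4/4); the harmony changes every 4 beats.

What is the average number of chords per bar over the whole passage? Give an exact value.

A: 8 × 4 = 32 beats ÷ 4 = 8 chords.
B: 12 × 4 = 48 beats ÷ 1.5 = 32 chords.
C: 15 × 4 = 60 beats ÷ 4 = 15 chords.
Overall: 55 chords over 35 bars → 55/35 = 11/7 chords per bar.

11/7 chords per bar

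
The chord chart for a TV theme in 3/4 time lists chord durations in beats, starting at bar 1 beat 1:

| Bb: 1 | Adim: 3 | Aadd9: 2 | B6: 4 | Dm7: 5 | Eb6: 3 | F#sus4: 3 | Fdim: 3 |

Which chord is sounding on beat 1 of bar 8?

Fdim

Beat 1 of bar 8 is beat (8−1)×3 + 1 = 22 overall.
Running totals: Bb ends at 1, Adim ends at 4, Aadd9 ends at 6, B6 ends at 10, Dm7 ends at 15, Eb6 ends at 18, F#sus4 ends at 21, Fdim ends at 24.
Beat 22 falls within Fdim.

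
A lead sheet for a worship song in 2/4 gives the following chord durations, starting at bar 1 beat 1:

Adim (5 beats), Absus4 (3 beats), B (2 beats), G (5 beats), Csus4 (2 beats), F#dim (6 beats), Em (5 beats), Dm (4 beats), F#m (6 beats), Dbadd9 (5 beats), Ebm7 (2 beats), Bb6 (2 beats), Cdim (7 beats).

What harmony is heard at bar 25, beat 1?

Cdim

Beat 1 of bar 25 is beat (25−1)×2 + 1 = 49 overall.
Running totals: Adim ends at 5, Absus4 ends at 8, B ends at 10, G ends at 15, Csus4 ends at 17, F#dim ends at 23, Em ends at 28, Dm ends at 32, F#m ends at 38, Dbadd9 ends at 43, Ebm7 ends at 45, Bb6 ends at 47, Cdim ends at 54.
Beat 49 falls within Cdim.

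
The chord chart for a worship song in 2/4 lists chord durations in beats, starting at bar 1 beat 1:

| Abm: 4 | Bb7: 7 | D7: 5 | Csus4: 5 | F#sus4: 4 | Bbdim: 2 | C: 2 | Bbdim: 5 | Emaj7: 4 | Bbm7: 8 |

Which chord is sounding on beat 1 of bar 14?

Bbdim

Beat 1 of bar 14 is beat (14−1)×2 + 1 = 27 overall.
Running totals: Abm ends at 4, Bb7 ends at 11, D7 ends at 16, Csus4 ends at 21, F#sus4 ends at 25, Bbdim ends at 27.
Beat 27 falls within Bbdim.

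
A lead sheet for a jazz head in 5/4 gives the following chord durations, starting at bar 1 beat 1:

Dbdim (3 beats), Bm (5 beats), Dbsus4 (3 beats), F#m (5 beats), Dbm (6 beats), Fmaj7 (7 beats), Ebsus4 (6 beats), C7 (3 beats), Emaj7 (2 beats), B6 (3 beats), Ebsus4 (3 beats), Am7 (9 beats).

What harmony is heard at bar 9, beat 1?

Beat 1 of bar 9 is beat (9−1)×5 + 1 = 41 overall.
Running totals: Dbdim ends at 3, Bm ends at 8, Dbsus4 ends at 11, F#m ends at 16, Dbm ends at 22, Fmaj7 ends at 29, Ebsus4 ends at 35, C7 ends at 38, Emaj7 ends at 40, B6 ends at 43.
Beat 41 falls within B6.

B6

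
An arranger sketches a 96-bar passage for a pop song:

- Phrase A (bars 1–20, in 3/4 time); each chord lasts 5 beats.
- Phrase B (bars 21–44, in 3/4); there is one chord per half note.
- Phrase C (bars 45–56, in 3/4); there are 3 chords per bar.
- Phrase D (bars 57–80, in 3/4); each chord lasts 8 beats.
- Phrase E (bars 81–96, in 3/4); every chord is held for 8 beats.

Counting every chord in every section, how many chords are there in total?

99 chords

A: 20 bars × 3 beats = 60 beats; 5 beats/chord → 12 chords.
B: 24 bars × 3 beats = 72 beats; 2 beats/chord → 36 chords.
C: 12 bars × 3 beats = 36 beats; 1 beat/chord → 36 chords.
D: 24 bars × 3 beats = 72 beats; 8 beats/chord → 9 chords.
E: 16 bars × 3 beats = 48 beats; 8 beats/chord → 6 chords.
Total: 12 + 36 + 36 + 9 + 6 = 99.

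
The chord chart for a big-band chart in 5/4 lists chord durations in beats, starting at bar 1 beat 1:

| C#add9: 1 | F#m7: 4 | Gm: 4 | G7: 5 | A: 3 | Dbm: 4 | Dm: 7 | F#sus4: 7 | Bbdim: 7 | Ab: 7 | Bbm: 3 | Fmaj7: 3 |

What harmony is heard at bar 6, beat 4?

Beat 4 of bar 6 is beat (6−1)×5 + 4 = 29 overall.
Running totals: C#add9 ends at 1, F#m7 ends at 5, Gm ends at 9, G7 ends at 14, A ends at 17, Dbm ends at 21, Dm ends at 28, F#sus4 ends at 35.
Beat 29 falls within F#sus4.

F#sus4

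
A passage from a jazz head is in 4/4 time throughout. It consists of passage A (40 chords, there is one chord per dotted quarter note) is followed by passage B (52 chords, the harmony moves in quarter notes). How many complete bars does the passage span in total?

28 bars

A: 40 × 1.5 = 60 beats = 15 bars.
B: 52 × 1 = 52 beats = 13 bars.
Total: 15 + 13 = 28 bars.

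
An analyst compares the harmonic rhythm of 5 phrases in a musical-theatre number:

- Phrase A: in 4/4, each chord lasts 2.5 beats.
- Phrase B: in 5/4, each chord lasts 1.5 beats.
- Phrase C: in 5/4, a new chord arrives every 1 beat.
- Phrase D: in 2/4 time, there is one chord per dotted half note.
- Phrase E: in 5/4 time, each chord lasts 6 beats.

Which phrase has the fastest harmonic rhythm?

Phrase C

A: 4/2.5 = 1.6 chords/bar.
B: 5/1.5 = 10/3 chords/bar.
C: 5/1 = 5 chords/bar.
D: 2/3 = 2/3 chords/bar.
E: 5/6 = 5/6 chords/bar.
Fastest is C at 5 chords/bar.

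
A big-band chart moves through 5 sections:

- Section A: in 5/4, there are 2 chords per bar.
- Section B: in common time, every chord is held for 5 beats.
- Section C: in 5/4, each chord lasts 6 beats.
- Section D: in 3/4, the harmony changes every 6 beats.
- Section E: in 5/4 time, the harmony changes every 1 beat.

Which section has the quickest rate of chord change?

Section E

A: 5/2.5 = 2 chords/bar.
B: 4/5 = 0.8 chords/bar.
C: 5/6 = 5/6 chords/bar.
D: 3/6 = 0.5 chords/bar.
E: 5/1 = 5 chords/bar.
Fastest is E at 5 chords/bar.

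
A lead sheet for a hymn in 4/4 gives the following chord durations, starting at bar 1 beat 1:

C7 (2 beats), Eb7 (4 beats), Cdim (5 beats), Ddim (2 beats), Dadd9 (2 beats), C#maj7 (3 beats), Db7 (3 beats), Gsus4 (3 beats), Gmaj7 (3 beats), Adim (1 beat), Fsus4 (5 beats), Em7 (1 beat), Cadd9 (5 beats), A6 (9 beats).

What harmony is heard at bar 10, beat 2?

Beat 2 of bar 10 is beat (10−1)×4 + 2 = 38 overall.
Running totals: C7 ends at 2, Eb7 ends at 6, Cdim ends at 11, Ddim ends at 13, Dadd9 ends at 15, C#maj7 ends at 18, Db7 ends at 21, Gsus4 ends at 24, Gmaj7 ends at 27, Adim ends at 28, Fsus4 ends at 33, Em7 ends at 34, Cadd9 ends at 39.
Beat 38 falls within Cadd9.

Cadd9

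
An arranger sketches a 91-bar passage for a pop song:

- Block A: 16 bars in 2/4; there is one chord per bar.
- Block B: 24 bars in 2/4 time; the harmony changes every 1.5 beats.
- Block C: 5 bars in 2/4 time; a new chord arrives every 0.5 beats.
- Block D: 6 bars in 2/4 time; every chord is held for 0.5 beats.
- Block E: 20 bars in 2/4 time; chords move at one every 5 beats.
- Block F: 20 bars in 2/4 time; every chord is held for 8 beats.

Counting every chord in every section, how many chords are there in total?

A has 32 beats and chords last 2 each, so 16 chords.
B has 48 beats and chords last 1.5 each, so 32 chords.
C has 10 beats and chords last 0.5 each, so 20 chords.
D has 12 beats and chords last 0.5 each, so 24 chords.
E has 40 beats and chords last 5 each, so 8 chords.
F has 40 beats and chords last 8 each, so 5 chords.
Total: 16 + 32 + 20 + 24 + 8 + 5 = 105.

105 chords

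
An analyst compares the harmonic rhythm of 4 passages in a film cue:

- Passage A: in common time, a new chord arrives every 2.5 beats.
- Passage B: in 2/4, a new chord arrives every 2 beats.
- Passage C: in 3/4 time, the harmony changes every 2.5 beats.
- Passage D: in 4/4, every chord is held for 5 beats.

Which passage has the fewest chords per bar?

Passage D

A: 4/2.5 = 1.6 chords/bar.
B: 2/2 = 1 chord/bar.
C: 3/2.5 = 1.2 chords/bar.
D: 4/5 = 0.8 chords/bar.
Slowest is D at 0.8 chords/bar.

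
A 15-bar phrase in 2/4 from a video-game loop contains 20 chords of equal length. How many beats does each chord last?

1.5 beats

15 bars × 2 beats/bar = 30 beats total.
30 beats ÷ 20 chords = 1.5 beats per chord.
(That is a dotted quarter note.)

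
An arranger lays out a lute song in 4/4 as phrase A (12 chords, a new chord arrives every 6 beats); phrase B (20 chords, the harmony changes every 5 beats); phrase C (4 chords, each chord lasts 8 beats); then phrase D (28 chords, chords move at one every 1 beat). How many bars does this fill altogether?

A: 12 × 6 = 72 beats = 18 bars.
B: 20 × 5 = 100 beats = 25 bars.
C: 4 × 8 = 32 beats = 8 bars.
D: 28 × 1 = 28 beats = 7 bars.
Total: 18 + 25 + 8 + 7 = 58 bars.

58 bars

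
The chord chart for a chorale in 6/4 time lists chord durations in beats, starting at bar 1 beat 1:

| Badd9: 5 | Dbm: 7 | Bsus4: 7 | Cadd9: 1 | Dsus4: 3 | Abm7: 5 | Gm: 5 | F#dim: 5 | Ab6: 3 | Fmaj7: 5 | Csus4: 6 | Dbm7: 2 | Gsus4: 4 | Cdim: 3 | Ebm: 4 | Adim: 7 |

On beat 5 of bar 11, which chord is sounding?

Ebm

Beat 5 of bar 11 is beat (11−1)×6 + 5 = 65 overall.
Running totals: Badd9 ends at 5, Dbm ends at 12, Bsus4 ends at 19, Cadd9 ends at 20, Dsus4 ends at 23, Abm7 ends at 28, Gm ends at 33, F#dim ends at 38, Ab6 ends at 41, Fmaj7 ends at 46, Csus4 ends at 52, Dbm7 ends at 54, Gsus4 ends at 58, Cdim ends at 61, Ebm ends at 65.
Beat 65 falls within Ebm.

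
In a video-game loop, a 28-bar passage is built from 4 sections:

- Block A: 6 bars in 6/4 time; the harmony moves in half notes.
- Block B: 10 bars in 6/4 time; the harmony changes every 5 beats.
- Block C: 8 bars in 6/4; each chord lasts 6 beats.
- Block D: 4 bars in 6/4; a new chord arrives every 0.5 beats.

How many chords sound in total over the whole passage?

A has 36 beats and chords last 2 each, so 18 chords.
B has 60 beats and chords last 5 each, so 12 chords.
C has 48 beats and chords last 6 each, so 8 chords.
D has 24 beats and chords last 0.5 each, so 48 chords.
Total: 18 + 12 + 8 + 48 = 86.

86 chords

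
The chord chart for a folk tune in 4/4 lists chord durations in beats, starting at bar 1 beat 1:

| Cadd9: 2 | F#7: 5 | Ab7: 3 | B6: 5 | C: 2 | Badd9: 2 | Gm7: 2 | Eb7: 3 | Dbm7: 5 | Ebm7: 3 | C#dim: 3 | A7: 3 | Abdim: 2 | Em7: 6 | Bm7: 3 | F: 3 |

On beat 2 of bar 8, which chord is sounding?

Beat 2 of bar 8 is beat (8−1)×4 + 2 = 30 overall.
Running totals: Cadd9 ends at 2, F#7 ends at 7, Ab7 ends at 10, B6 ends at 15, C ends at 17, Badd9 ends at 19, Gm7 ends at 21, Eb7 ends at 24, Dbm7 ends at 29, Ebm7 ends at 32.
Beat 30 falls within Ebm7.

Ebm7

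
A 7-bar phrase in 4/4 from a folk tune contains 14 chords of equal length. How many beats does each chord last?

7 bars × 4 beats/bar = 28 beats total.
28 beats ÷ 14 chords = 2 beats per chord.
(That is a half note.)

2 beats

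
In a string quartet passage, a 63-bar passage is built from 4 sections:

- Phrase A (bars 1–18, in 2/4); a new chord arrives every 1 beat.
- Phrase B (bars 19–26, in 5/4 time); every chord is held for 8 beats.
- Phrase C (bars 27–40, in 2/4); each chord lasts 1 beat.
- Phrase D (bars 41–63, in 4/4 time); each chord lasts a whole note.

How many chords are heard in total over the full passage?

92 chords

A: 18 bars × 2 beats = 36 beats; 1 beat/chord → 36 chords.
B: 8 bars × 5 beats = 40 beats; 8 beats/chord → 5 chords.
C: 14 bars × 2 beats = 28 beats; 1 beat/chord → 28 chords.
D: 23 bars × 4 beats = 92 beats; 4 beats/chord → 23 chords.
Total: 36 + 5 + 28 + 23 = 92.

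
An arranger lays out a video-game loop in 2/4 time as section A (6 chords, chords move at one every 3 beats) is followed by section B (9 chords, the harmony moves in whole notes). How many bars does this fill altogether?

A: 6 × 3 = 18 beats = 9 bars.
B: 9 × 4 = 36 beats = 18 bars.
Total: 9 + 18 = 27 bars.

27 bars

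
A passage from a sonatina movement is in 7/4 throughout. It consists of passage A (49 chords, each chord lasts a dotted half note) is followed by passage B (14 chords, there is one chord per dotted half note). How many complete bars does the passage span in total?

27 bars

A: 49 × 3 = 147 beats = 21 bars.
B: 14 × 3 = 42 beats = 6 bars.
Total: 21 + 6 = 27 bars.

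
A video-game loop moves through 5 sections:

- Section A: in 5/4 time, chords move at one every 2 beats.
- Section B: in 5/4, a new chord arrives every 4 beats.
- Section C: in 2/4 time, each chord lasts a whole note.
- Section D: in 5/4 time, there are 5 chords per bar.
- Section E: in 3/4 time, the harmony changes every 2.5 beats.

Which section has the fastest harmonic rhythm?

Section D

A: 5/2 = 2.5 chords/bar.
B: 5/4 = 1.25 chords/bar.
C: 2/4 = 0.5 chords/bar.
D: 5/1 = 5 chords/bar.
E: 3/2.5 = 1.2 chords/bar.
Fastest is D at 5 chords/bar.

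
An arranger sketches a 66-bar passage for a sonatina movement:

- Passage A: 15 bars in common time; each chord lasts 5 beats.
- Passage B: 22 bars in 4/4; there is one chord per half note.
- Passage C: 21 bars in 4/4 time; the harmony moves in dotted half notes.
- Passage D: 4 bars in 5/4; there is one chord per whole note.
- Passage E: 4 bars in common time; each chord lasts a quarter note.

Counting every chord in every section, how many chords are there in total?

105 chords

A: 15·4 = 60 beats, 60/5 = 12 chords.
B: 22·4 = 88 beats, 88/2 = 44 chords.
C: 21·4 = 84 beats, 84/3 = 28 chords.
D: 4·5 = 20 beats, 20/4 = 5 chords.
E: 4·4 = 16 beats, 16/1 = 16 chords.
Total: 12 + 44 + 28 + 5 + 16 = 105.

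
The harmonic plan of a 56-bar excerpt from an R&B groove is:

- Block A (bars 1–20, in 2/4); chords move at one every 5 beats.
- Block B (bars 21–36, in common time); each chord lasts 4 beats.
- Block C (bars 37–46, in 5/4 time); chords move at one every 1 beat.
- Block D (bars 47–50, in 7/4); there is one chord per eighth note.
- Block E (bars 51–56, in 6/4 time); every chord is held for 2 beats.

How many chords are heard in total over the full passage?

A: 20 bars × 2 beats = 40 beats; 5 beats/chord → 8 chords.
B: 16 bars × 4 beats = 64 beats; 4 beats/chord → 16 chords.
C: 10 bars × 5 beats = 50 beats; 1 beat/chord → 50 chords.
D: 4 bars × 7 beats = 28 beats; 0.5 beats/chord → 56 chords.
E: 6 bars × 6 beats = 36 beats; 2 beats/chord → 18 chords.
Total: 8 + 16 + 50 + 56 + 18 = 148.

148 chords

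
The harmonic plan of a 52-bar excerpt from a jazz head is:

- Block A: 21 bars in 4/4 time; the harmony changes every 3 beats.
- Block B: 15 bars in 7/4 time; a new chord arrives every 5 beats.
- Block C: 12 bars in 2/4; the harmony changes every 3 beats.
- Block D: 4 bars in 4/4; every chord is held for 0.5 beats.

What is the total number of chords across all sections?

89 chords

A: 21 bars × 4 beats = 84 beats; 3 beats/chord → 28 chords.
B: 15 bars × 7 beats = 105 beats; 5 beats/chord → 21 chords.
C: 12 bars × 2 beats = 24 beats; 3 beats/chord → 8 chords.
D: 4 bars × 4 beats = 16 beats; 0.5 beats/chord → 32 chords.
Total: 28 + 21 + 8 + 32 = 89.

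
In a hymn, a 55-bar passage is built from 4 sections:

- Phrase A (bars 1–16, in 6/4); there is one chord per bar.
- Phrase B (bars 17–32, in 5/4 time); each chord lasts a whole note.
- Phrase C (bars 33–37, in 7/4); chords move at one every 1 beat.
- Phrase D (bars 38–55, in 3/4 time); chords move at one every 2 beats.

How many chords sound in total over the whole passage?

98 chords

A has 96 beats and chords last 6 each, so 16 chords.
B has 80 beats and chords last 4 each, so 20 chords.
C has 35 beats and chords last 1 each, so 35 chords.
D has 54 beats and chords last 2 each, so 27 chords.
Total: 16 + 20 + 35 + 27 = 98.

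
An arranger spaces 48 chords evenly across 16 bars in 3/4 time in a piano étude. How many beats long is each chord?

1 beat

16 bars × 3 beats/bar = 48 beats total.
48 beats ÷ 48 chords = 1 beats per chord.
(That is a quarter note.)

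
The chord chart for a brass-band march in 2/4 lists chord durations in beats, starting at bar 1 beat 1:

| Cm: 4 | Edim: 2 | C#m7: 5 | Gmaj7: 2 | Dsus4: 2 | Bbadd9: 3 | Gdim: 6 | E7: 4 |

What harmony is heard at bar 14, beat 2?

E7

Beat 2 of bar 14 is beat (14−1)×2 + 2 = 28 overall.
Running totals: Cm ends at 4, Edim ends at 6, C#m7 ends at 11, Gmaj7 ends at 13, Dsus4 ends at 15, Bbadd9 ends at 18, Gdim ends at 24, E7 ends at 28.
Beat 28 falls within E7.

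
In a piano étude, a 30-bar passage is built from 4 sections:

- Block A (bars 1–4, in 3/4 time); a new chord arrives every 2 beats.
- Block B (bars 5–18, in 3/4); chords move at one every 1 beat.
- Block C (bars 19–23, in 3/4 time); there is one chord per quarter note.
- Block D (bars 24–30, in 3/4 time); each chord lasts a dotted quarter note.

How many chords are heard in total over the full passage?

77 chords

A: 4 bars × 3 beats = 12 beats; 2 beats/chord → 6 chords.
B: 14 bars × 3 beats = 42 beats; 1 beat/chord → 42 chords.
C: 5 bars × 3 beats = 15 beats; 1 beat/chord → 15 chords.
D: 7 bars × 3 beats = 21 beats; 1.5 beats/chord → 14 chords.
Total: 6 + 42 + 15 + 14 = 77.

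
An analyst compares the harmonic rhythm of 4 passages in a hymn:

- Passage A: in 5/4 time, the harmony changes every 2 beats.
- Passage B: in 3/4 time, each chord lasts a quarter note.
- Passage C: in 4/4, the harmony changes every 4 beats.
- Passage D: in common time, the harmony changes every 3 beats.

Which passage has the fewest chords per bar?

A: 5 beats/bar ÷ 2 beats/chord = 2.5 chords/bar.
B: 3 beats/bar ÷ 1 beat/chord = 3 chords/bar.
C: 4 beats/bar ÷ 4 beats/chord = 1 chord/bar.
D: 4 beats/bar ÷ 3 beats/chord = 4/3 chords/bar.
Slowest is C at 1 chords/bar.

Passage C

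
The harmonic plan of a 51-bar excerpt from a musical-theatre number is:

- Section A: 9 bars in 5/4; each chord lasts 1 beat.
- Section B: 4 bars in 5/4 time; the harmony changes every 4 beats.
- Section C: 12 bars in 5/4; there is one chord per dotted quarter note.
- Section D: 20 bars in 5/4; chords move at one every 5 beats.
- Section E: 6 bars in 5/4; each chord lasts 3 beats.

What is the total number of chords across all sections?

120 chords

A: 9·5 = 45 beats, 45/1 = 45 chords.
B: 4·5 = 20 beats, 20/4 = 5 chords.
C: 12·5 = 60 beats, 60/1.5 = 40 chords.
D: 20·5 = 100 beats, 100/5 = 20 chords.
E: 6·5 = 30 beats, 30/3 = 10 chords.
Total: 45 + 5 + 40 + 20 + 10 = 120.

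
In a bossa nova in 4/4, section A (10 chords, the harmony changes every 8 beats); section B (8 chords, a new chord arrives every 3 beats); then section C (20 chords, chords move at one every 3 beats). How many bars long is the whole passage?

A: 10 × 8 = 80 beats = 20 bars.
B: 8 × 3 = 24 beats = 6 bars.
C: 20 × 3 = 60 beats = 15 bars.
Total: 20 + 6 + 15 = 41 bars.

41 bars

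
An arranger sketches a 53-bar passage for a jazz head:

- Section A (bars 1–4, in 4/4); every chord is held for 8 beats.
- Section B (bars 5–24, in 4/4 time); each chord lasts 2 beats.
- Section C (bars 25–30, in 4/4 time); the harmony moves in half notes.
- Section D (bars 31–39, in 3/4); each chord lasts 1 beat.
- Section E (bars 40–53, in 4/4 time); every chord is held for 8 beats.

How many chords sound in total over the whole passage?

A: 4 bars × 4 beats = 16 beats; 8 beats/chord → 2 chords.
B: 20 bars × 4 beats = 80 beats; 2 beats/chord → 40 chords.
C: 6 bars × 4 beats = 24 beats; 2 beats/chord → 12 chords.
D: 9 bars × 3 beats = 27 beats; 1 beat/chord → 27 chords.
E: 14 bars × 4 beats = 56 beats; 8 beats/chord → 7 chords.
Total: 2 + 40 + 12 + 27 + 7 = 88.

88 chords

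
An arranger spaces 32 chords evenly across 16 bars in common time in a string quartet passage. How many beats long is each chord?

16 bars × 4 beats/bar = 64 beats total.
64 beats ÷ 32 chords = 2 beats per chord.
(That is a half note.)

2 beats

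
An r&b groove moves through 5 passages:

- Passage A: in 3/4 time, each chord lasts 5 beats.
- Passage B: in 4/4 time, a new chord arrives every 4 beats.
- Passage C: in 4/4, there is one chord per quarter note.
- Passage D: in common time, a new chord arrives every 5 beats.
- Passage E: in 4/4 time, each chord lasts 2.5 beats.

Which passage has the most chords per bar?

Passage C

A: 3 beats/bar ÷ 5 beats/chord = 0.6 chords/bar.
B: 4 beats/bar ÷ 4 beats/chord = 1 chord/bar.
C: 4 beats/bar ÷ 1 beat/chord = 4 chords/bar.
D: 4 beats/bar ÷ 5 beats/chord = 0.8 chords/bar.
E: 4 beats/bar ÷ 2.5 beats/chord = 1.6 chords/bar.
Fastest is C at 4 chords/bar.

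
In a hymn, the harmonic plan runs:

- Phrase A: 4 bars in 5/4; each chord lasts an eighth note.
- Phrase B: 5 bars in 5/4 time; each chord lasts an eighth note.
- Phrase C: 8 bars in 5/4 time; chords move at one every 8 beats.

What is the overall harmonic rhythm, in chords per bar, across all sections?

95/17 chords per bar

A: 4 bars of 5 beats is 20 beats; at 0.5 beats each that's 40 chords.
B: 5 bars of 5 beats is 25 beats; at 0.5 beats each that's 50 chords.
C: 8 bars of 5 beats is 40 beats; at 8 beats each that's 5 chords.
Overall: 95 chords over 17 bars → 95/17 = 95/17 chords per bar.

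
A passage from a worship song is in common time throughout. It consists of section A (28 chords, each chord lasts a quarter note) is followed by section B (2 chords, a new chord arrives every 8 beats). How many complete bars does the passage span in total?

A: 28 × 1 = 28 beats = 7 bars.
B: 2 × 8 = 16 beats = 4 bars.
Total: 7 + 4 = 11 bars.

11 bars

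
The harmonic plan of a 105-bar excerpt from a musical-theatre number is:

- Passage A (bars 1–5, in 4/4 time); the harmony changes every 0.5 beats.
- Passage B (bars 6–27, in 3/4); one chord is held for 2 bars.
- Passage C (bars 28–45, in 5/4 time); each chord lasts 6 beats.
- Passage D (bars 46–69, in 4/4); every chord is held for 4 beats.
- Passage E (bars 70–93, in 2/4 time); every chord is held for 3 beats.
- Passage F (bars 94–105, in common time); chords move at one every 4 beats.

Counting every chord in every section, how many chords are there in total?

118 chords

A has 20 beats and chords last 0.5 each, so 40 chords.
B has 66 beats and chords last 6 each, so 11 chords.
C has 90 beats and chords last 6 each, so 15 chords.
D has 96 beats and chords last 4 each, so 24 chords.
E has 48 beats and chords last 3 each, so 16 chords.
F has 48 beats and chords last 4 each, so 12 chords.
Total: 40 + 11 + 15 + 24 + 16 + 12 = 118.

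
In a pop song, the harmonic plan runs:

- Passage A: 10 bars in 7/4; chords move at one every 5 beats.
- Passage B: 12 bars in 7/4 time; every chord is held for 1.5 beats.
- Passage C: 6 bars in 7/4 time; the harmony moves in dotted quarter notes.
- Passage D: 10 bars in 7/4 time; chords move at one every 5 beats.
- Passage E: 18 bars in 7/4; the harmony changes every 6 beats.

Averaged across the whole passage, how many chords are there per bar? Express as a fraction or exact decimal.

A: 10 × 7 = 70 beats ÷ 5 = 14 chords.
B: 12 × 7 = 84 beats ÷ 1.5 = 56 chords.
C: 6 × 7 = 42 beats ÷ 1.5 = 28 chords.
D: 10 × 7 = 70 beats ÷ 5 = 14 chords.
E: 18 × 7 = 126 beats ÷ 6 = 21 chords.
Overall: 133 chords over 56 bars → 133/56 = 2.375 chords per bar.

2.375 chords per bar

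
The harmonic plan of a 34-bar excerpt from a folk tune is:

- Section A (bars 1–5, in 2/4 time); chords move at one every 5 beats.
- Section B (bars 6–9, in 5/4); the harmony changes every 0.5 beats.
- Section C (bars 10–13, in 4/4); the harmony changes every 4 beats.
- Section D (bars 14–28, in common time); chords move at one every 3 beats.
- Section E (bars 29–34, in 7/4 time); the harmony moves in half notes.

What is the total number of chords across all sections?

87 chords

A: 5 bars × 2 beats = 10 beats; 5 beats/chord → 2 chords.
B: 4 bars × 5 beats = 20 beats; 0.5 beats/chord → 40 chords.
C: 4 bars × 4 beats = 16 beats; 4 beats/chord → 4 chords.
D: 15 bars × 4 beats = 60 beats; 3 beats/chord → 20 chords.
E: 6 bars × 7 beats = 42 beats; 2 beats/chord → 21 chords.
Total: 2 + 40 + 4 + 20 + 21 = 87.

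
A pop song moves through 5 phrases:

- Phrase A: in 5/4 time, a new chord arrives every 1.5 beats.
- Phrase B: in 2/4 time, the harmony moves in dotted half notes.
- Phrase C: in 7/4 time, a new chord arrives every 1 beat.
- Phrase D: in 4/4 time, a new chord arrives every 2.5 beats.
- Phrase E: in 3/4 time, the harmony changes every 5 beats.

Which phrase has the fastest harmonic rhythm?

A: each chord is 1.5 beats in 5/4, so 10/3 per bar.
B: each chord is 3 beats in 2/4, so 2/3 per bar.
C: each chord is 1 beat in 7/4, so 7 per bar.
D: each chord is 2.5 beats in 4/4, so 1.6 per bar.
E: each chord is 5 beats in 3/4, so 0.6 per bar.
Fastest is C at 7 chords/bar.

Phrase C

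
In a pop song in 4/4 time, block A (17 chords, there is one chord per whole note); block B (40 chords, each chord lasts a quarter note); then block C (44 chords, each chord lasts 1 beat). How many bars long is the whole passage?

38 bars

A: 17 × 4 = 68 beats = 17 bars.
B: 40 × 1 = 40 beats = 10 bars.
C: 44 × 1 = 44 beats = 11 bars.
Total: 17 + 10 + 11 = 38 bars.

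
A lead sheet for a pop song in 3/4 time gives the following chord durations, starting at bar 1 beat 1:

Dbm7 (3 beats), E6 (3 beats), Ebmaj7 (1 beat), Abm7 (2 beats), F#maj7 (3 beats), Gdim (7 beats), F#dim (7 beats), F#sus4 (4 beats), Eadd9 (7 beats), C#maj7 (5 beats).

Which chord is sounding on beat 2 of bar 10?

Beat 2 of bar 10 is beat (10−1)×3 + 2 = 29 overall.
Running totals: Dbm7 ends at 3, E6 ends at 6, Ebmaj7 ends at 7, Abm7 ends at 9, F#maj7 ends at 12, Gdim ends at 19, F#dim ends at 26, F#sus4 ends at 30.
Beat 29 falls within F#sus4.

F#sus4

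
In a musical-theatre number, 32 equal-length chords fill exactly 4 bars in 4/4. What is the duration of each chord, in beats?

4 bars × 4 beats/bar = 16 beats total.
16 beats ÷ 32 chords = 0.5 beats per chord.
(That is an eighth note.)

0.5 beats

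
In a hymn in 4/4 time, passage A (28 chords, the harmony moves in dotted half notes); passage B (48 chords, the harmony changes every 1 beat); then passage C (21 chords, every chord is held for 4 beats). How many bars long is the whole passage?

54 bars

A: 28 × 3 = 84 beats = 21 bars.
B: 48 × 1 = 48 beats = 12 bars.
C: 21 × 4 = 84 beats = 21 bars.
Total: 21 + 12 + 21 = 54 bars.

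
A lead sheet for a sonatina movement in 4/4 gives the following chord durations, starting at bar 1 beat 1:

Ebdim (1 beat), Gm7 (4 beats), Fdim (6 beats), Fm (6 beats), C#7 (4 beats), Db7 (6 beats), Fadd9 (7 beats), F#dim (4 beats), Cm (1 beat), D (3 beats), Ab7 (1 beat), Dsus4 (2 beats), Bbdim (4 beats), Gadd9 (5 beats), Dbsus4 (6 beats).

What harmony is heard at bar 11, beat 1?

Beat 1 of bar 11 is beat (11−1)×4 + 1 = 41 overall.
Running totals: Ebdim ends at 1, Gm7 ends at 5, Fdim ends at 11, Fm ends at 17, C#7 ends at 21, Db7 ends at 27, Fadd9 ends at 34, F#dim ends at 38, Cm ends at 39, D ends at 42.
Beat 41 falls within D.

D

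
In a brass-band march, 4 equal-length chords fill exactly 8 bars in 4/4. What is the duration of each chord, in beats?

8 beats

8 bars × 4 beats/bar = 32 beats total.
32 beats ÷ 4 chords = 8 beats per chord.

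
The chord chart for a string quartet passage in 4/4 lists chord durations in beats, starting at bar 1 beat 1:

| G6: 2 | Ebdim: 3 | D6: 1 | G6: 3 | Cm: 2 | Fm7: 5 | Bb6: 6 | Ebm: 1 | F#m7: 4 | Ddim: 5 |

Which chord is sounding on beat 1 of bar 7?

Beat 1 of bar 7 is beat (7−1)×4 + 1 = 25 overall.
Running totals: G6 ends at 2, Ebdim ends at 5, D6 ends at 6, G6 ends at 9, Cm ends at 11, Fm7 ends at 16, Bb6 ends at 22, Ebm ends at 23, F#m7 ends at 27.
Beat 25 falls within F#m7.

F#m7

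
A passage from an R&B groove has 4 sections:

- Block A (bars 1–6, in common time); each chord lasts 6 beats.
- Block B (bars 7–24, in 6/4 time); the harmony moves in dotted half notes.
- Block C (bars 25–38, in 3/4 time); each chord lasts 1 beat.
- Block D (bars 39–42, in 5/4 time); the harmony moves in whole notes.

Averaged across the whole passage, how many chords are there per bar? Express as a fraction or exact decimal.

A: 6 bars of 4 beats is 24 beats; at 6 beats each that's 4 chords.
B: 18 bars of 6 beats is 108 beats; at 3 beats each that's 36 chords.
C: 14 bars of 3 beats is 42 beats; at 1 beat each that's 42 chords.
D: 4 bars of 5 beats is 20 beats; at 4 beats each that's 5 chords.
Overall: 87 chords over 42 bars → 87/42 = 29/14 chords per bar.

29/14 chords per bar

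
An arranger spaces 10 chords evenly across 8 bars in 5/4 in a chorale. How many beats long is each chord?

8 bars × 5 beats/bar = 40 beats total.
40 beats ÷ 10 chords = 4 beats per chord.
(That is a whole note.)

4 beats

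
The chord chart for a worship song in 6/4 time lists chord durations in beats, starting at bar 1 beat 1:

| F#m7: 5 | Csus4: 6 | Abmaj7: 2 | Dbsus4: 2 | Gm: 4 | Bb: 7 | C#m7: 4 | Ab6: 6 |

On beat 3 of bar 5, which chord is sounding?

Beat 3 of bar 5 is beat (5−1)×6 + 3 = 27 overall.
Running totals: F#m7 ends at 5, Csus4 ends at 11, Abmaj7 ends at 13, Dbsus4 ends at 15, Gm ends at 19, Bb ends at 26, C#m7 ends at 30.
Beat 27 falls within C#m7.

C#m7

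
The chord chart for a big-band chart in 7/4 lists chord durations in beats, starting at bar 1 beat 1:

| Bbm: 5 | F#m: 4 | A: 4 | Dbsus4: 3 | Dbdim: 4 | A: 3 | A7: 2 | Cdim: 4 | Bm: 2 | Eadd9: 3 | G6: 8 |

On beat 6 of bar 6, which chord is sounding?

G6

Beat 6 of bar 6 is beat (6−1)×7 + 6 = 41 overall.
Running totals: Bbm ends at 5, F#m ends at 9, A ends at 13, Dbsus4 ends at 16, Dbdim ends at 20, A ends at 23, A7 ends at 25, Cdim ends at 29, Bm ends at 31, Eadd9 ends at 34, G6 ends at 42.
Beat 41 falls within G6.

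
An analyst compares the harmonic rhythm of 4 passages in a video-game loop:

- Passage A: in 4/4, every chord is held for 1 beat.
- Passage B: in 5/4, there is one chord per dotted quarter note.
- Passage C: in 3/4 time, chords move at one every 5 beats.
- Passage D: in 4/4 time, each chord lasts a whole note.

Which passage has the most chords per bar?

Passage A

A: each chord is 1 beat in 4/4, so 4 per bar.
B: each chord is 1.5 beats in 5/4, so 10/3 per bar.
C: each chord is 5 beats in 3/4, so 0.6 per bar.
D: each chord is 4 beats in 4/4, so 1 per bar.
Fastest is A at 4 chords/bar.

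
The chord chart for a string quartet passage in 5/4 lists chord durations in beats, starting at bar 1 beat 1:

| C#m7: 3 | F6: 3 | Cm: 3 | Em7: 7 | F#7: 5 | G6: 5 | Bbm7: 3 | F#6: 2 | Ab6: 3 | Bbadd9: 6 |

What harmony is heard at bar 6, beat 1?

G6

Beat 1 of bar 6 is beat (6−1)×5 + 1 = 26 overall.
Running totals: C#m7 ends at 3, F6 ends at 6, Cm ends at 9, Em7 ends at 16, F#7 ends at 21, G6 ends at 26.
Beat 26 falls within G6.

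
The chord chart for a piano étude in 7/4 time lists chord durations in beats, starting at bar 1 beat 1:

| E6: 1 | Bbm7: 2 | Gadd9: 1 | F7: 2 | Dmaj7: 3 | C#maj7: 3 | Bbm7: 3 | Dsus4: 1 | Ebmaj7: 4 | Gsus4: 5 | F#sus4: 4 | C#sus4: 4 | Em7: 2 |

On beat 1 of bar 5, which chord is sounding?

Beat 1 of bar 5 is beat (5−1)×7 + 1 = 29 overall.
Running totals: E6 ends at 1, Bbm7 ends at 3, Gadd9 ends at 4, F7 ends at 6, Dmaj7 ends at 9, C#maj7 ends at 12, Bbm7 ends at 15, Dsus4 ends at 16, Ebmaj7 ends at 20, Gsus4 ends at 25, F#sus4 ends at 29.
Beat 29 falls within F#sus4.

F#sus4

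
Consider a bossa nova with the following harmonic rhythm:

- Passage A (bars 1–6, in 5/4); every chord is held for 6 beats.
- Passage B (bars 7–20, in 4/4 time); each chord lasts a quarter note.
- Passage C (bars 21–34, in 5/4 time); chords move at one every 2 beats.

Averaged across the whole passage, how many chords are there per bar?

A: 6 × 5 = 30 beats ÷ 6 = 5 chords.
B: 14 × 4 = 56 beats ÷ 1 = 56 chords.
C: 14 × 5 = 70 beats ÷ 2 = 35 chords.
Overall: 96 chords over 34 bars → 96/34 = 48/17 chords per bar.

48/17 chords per bar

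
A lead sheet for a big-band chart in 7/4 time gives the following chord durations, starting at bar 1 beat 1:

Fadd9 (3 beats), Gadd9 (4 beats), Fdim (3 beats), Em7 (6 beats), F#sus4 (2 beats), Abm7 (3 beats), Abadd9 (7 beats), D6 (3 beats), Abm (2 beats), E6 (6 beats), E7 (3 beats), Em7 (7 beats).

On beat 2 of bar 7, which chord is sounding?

Beat 2 of bar 7 is beat (7−1)×7 + 2 = 44 overall.
Running totals: Fadd9 ends at 3, Gadd9 ends at 7, Fdim ends at 10, Em7 ends at 16, F#sus4 ends at 18, Abm7 ends at 21, Abadd9 ends at 28, D6 ends at 31, Abm ends at 33, E6 ends at 39, E7 ends at 42, Em7 ends at 49.
Beat 44 falls within Em7.

Em7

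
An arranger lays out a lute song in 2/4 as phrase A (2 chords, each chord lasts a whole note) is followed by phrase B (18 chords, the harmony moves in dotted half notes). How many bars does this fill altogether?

A: 2 × 4 = 8 beats = 4 bars.
B: 18 × 3 = 54 beats = 27 bars.
Total: 4 + 27 = 31 bars.

31 bars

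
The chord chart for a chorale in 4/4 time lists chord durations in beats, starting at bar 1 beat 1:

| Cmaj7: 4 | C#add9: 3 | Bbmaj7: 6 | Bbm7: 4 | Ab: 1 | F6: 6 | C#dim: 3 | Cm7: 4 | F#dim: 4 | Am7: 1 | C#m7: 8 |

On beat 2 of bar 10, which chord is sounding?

C#m7

Beat 2 of bar 10 is beat (10−1)×4 + 2 = 38 overall.
Running totals: Cmaj7 ends at 4, C#add9 ends at 7, Bbmaj7 ends at 13, Bbm7 ends at 17, Ab ends at 18, F6 ends at 24, C#dim ends at 27, Cm7 ends at 31, F#dim ends at 35, Am7 ends at 36, C#m7 ends at 44.
Beat 38 falls within C#m7.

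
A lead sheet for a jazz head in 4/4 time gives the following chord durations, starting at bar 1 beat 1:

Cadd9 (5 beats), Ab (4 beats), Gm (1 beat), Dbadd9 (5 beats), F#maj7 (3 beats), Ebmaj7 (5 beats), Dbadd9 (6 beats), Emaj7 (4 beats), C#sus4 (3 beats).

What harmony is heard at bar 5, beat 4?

Ebmaj7

Beat 4 of bar 5 is beat (5−1)×4 + 4 = 20 overall.
Running totals: Cadd9 ends at 5, Ab ends at 9, Gm ends at 10, Dbadd9 ends at 15, F#maj7 ends at 18, Ebmaj7 ends at 23.
Beat 20 falls within Ebmaj7.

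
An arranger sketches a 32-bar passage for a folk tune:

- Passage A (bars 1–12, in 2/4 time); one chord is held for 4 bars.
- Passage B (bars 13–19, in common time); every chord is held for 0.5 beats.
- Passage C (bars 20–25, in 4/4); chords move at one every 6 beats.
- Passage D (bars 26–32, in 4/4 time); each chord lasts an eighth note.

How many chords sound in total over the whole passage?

A: 12 bars × 2 beats = 24 beats; 8 beats/chord → 3 chords.
B: 7 bars × 4 beats = 28 beats; 0.5 beats/chord → 56 chords.
C: 6 bars × 4 beats = 24 beats; 6 beats/chord → 4 chords.
D: 7 bars × 4 beats = 28 beats; 0.5 beats/chord → 56 chords.
Total: 3 + 56 + 4 + 56 = 119.

119 chords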